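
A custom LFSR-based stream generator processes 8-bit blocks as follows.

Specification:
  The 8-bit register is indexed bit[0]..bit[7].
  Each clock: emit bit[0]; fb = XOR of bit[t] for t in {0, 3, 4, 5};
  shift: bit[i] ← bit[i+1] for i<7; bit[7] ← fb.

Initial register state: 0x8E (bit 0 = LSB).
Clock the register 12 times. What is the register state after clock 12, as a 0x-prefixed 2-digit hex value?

reg_0 = 0x8E
clock 1: out=0, reg = 0xC7
clock 2: out=1, reg = 0xE3
clock 3: out=1, reg = 0x71
clock 4: out=1, reg = 0xB8
clock 5: out=0, reg = 0xDC
clock 6: out=0, reg = 0x6E
clock 7: out=0, reg = 0x37
clock 8: out=1, reg = 0x9B
clock 9: out=1, reg = 0xCD
clock 10: out=1, reg = 0x66
clock 11: out=0, reg = 0xB3
clock 12: out=1, reg = 0xD9

0xD9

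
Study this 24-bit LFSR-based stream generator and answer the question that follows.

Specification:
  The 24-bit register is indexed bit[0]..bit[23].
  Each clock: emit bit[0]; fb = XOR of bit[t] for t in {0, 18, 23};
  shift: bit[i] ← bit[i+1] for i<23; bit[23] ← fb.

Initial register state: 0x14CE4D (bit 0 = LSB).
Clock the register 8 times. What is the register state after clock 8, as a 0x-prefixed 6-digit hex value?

reg_0 = 0x14CE4D
clock 1: out=1, reg = 0x0A6726
clock 2: out=0, reg = 0x053393
clock 3: out=1, reg = 0x0299C9
clock 4: out=1, reg = 0x814CE4
clock 5: out=0, reg = 0xC0A672
clock 6: out=0, reg = 0xE05339
clock 7: out=1, reg = 0x70299C
clock 8: out=0, reg = 0x3814CE

0x3814CE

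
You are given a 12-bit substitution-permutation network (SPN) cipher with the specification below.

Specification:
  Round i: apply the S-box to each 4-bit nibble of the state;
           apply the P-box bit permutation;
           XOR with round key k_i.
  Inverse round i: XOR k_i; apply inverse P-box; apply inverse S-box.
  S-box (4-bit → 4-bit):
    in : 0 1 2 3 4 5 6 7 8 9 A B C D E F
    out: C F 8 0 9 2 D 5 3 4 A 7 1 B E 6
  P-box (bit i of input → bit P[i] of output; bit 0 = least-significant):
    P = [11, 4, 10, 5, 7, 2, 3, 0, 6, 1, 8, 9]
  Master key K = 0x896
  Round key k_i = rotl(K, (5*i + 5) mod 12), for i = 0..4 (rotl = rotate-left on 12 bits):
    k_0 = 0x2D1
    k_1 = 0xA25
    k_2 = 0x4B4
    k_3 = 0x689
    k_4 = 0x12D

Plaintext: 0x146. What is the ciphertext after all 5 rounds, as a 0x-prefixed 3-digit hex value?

s_0 = plaintext = 0x146
s_1 = Round(s_0, k_0) = 0xD32
s_2 = Round(s_1, k_1) = 0x847
s_3 = Round(s_2, k_2) = 0x877
s_4 = Round(s_3, k_3) = 0xA43
s_5 = Round(s_4, k_4) = 0x3AE

0x3AE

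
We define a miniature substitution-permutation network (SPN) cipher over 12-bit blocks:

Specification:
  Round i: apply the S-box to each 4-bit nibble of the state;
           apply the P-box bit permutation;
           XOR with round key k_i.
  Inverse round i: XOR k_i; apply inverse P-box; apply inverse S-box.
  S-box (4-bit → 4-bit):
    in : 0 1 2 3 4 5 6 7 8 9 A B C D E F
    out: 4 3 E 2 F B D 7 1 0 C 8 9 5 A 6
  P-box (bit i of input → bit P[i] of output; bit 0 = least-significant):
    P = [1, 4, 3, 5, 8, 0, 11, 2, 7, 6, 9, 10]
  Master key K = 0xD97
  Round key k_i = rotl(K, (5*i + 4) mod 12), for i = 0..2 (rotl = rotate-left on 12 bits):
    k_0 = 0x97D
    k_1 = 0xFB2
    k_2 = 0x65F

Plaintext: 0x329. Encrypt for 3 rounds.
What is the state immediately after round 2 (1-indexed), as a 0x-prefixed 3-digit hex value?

0xF71

s_0 = plaintext = 0x329
s_1 = Round(s_0, k_0) = 0x138
s_2 = Round(s_1, k_1) = 0xF71
s_3 = Round(s_2, k_2) = 0xD0C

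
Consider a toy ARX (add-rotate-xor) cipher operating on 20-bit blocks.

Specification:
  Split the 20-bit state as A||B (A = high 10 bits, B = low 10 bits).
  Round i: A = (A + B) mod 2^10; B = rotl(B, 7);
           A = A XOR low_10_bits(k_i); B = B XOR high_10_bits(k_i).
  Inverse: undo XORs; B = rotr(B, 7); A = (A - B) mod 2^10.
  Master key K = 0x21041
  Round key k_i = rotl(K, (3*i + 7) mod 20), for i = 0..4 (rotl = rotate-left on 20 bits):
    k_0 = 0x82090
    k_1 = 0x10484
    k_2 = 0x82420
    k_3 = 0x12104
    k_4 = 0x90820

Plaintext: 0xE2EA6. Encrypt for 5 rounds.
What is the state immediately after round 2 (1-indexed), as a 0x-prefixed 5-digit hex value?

0xDE66A

s_0 = plaintext = 0xE2EA6
s_1 = Round(s_0, k_0) = 0xA855C
s_2 = Round(s_1, k_1) = 0xDE66A
s_3 = Round(s_2, k_2) = 0x70F44
s_4 = Round(s_3, k_3) = 0x00E20
s_5 = Round(s_4, k_4) = 0x80E06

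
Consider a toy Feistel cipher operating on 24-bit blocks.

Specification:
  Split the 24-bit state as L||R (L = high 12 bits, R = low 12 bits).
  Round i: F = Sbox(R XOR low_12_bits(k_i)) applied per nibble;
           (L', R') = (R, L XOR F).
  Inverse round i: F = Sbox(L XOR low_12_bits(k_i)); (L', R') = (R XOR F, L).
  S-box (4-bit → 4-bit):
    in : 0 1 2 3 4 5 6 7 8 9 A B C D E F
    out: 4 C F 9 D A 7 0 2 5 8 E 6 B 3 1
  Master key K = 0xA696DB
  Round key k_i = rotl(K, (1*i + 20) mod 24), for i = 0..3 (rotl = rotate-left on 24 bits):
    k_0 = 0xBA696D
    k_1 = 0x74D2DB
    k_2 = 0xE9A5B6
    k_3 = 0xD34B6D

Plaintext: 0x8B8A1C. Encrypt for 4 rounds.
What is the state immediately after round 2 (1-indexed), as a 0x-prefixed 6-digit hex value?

s_0 = plaintext = 0x8B8A1C
s_1 = Round(s_0, k_0) = 0xA1C1B4
s_2 = Round(s_1, k_1) = 0x1B436D
s_3 = Round(s_2, k_2) = 0x36D60A
s_4 = Round(s_3, k_3) = 0x60A81D

0x1B436D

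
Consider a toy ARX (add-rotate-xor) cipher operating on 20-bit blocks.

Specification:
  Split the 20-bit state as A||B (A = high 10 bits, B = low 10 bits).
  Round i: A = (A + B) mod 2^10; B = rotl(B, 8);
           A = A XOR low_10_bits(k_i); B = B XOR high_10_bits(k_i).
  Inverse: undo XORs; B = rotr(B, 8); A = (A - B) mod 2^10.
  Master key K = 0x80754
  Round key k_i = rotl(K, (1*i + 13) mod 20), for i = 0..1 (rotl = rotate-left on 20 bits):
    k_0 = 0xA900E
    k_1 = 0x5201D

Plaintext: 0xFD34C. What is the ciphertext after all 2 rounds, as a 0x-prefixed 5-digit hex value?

s_0 = plaintext = 0xFD34C
s_1 = Round(s_0, k_0) = 0xD3A77
s_2 = Round(s_1, k_1) = 0x762D5

0x762D5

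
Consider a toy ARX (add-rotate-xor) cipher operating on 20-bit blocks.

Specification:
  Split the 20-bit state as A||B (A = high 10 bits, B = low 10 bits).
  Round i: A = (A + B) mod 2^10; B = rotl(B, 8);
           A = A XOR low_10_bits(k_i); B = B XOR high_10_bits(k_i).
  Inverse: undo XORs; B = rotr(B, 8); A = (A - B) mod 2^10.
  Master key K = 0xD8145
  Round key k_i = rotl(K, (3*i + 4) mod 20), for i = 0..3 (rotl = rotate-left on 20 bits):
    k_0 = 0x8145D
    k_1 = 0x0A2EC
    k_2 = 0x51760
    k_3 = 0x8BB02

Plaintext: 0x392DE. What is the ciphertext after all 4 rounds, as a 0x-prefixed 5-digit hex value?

0x99E5F

s_0 = plaintext = 0x392DE
s_1 = Round(s_0, k_0) = 0xE7CB2
s_2 = Round(s_1, k_1) = 0xAF604
s_3 = Round(s_2, k_2) = 0xE85C4
s_4 = Round(s_3, k_3) = 0x99E5F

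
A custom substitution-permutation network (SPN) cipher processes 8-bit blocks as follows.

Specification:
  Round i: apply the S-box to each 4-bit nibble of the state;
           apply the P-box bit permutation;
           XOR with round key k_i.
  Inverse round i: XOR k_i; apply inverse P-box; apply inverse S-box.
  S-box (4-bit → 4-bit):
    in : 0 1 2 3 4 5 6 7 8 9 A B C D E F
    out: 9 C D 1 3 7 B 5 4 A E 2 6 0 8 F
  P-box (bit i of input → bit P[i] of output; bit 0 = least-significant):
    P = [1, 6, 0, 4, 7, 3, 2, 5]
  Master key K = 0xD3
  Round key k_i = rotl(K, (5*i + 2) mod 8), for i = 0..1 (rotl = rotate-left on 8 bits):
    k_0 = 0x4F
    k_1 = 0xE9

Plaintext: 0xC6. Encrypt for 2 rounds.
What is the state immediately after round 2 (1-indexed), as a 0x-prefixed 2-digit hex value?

0xDC

s_0 = plaintext = 0xC6
s_1 = Round(s_0, k_0) = 0x11
s_2 = Round(s_1, k_1) = 0xDC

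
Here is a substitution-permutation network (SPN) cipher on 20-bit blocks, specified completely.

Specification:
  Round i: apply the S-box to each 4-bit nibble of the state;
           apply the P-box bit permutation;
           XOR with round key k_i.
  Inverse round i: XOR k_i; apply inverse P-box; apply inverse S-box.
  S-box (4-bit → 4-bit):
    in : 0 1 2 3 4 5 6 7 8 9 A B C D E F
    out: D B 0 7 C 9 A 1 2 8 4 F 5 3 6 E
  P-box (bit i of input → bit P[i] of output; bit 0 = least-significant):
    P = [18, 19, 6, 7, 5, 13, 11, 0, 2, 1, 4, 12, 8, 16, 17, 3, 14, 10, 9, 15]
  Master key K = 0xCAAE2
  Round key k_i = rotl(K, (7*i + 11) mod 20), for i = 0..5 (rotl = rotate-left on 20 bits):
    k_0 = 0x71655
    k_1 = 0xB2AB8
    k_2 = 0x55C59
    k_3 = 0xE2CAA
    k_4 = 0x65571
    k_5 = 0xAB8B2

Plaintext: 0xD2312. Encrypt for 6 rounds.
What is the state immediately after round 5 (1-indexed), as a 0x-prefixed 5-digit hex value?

s_0 = plaintext = 0xD2312
s_1 = Round(s_0, k_0) = 0x77262
s_2 = Round(s_1, k_1) = 0xB4BB9
s_3 = Round(s_2, k_2) = 0x7A2E6
s_4 = Round(s_3, k_3) = 0x4442A
s_5 = Round(s_4, k_4) = 0x4C729
s_6 = Round(s_5, k_5) = 0x83B36

0x4C729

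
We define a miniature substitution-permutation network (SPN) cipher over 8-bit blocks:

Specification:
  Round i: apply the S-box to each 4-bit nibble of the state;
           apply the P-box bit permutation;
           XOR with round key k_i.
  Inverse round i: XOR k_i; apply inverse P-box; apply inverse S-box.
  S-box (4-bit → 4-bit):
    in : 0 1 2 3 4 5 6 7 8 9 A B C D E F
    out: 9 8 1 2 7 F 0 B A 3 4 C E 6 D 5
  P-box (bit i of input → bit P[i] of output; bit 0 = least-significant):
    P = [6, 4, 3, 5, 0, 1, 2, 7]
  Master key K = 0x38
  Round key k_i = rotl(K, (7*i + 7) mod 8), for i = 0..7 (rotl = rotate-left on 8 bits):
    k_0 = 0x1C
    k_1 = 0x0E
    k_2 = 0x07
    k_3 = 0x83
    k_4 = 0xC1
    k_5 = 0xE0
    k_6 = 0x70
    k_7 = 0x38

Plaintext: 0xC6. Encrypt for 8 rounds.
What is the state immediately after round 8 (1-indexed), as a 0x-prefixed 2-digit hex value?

s_0 = plaintext = 0xC6
s_1 = Round(s_0, k_0) = 0x9A
s_2 = Round(s_1, k_1) = 0x05
s_3 = Round(s_2, k_2) = 0xFE
s_4 = Round(s_3, k_3) = 0xEE
s_5 = Round(s_4, k_4) = 0x2C
s_6 = Round(s_5, k_5) = 0xD9
s_7 = Round(s_6, k_6) = 0x26
s_8 = Round(s_7, k_7) = 0x39

0x39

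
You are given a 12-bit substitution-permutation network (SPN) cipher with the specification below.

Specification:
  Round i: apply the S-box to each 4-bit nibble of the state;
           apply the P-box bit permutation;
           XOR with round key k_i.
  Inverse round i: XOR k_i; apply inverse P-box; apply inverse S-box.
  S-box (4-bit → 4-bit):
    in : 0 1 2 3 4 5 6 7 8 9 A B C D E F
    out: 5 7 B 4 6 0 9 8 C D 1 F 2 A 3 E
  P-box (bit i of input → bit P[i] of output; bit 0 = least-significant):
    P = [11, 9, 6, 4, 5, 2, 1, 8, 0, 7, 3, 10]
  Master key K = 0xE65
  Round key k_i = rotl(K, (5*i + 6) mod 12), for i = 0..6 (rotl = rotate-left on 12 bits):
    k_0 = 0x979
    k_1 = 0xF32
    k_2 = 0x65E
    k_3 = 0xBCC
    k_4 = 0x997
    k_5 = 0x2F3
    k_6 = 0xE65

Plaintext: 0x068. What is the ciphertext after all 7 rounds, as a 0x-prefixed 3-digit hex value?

0x27F

s_0 = plaintext = 0x068
s_1 = Round(s_0, k_0) = 0x800
s_2 = Round(s_1, k_1) = 0x358
s_3 = Round(s_2, k_2) = 0x606
s_4 = Round(s_3, k_3) = 0x7FF
s_5 = Round(s_4, k_4) = 0xEC1
s_6 = Round(s_5, k_5) = 0x836
s_7 = Round(s_6, k_6) = 0x27F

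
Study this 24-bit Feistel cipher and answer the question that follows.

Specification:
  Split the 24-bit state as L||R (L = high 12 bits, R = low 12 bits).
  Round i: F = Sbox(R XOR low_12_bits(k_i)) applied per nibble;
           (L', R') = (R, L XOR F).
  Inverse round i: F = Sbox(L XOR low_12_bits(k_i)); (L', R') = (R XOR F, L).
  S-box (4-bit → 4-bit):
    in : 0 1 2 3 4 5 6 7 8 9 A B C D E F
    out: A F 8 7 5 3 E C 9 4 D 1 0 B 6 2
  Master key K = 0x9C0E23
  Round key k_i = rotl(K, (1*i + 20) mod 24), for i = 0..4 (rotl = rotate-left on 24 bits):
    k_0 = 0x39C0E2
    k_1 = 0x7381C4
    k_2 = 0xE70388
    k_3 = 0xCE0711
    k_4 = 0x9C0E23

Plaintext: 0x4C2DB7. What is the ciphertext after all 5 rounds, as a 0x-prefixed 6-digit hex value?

0x4DEB8A

s_0 = plaintext = 0x4C2DB7
s_1 = Round(s_0, k_0) = 0xDB7FF1
s_2 = Round(s_1, k_1) = 0xFF1BC4
s_3 = Round(s_2, k_2) = 0xBC46A1
s_4 = Round(s_3, k_3) = 0x6A14DE
s_5 = Round(s_4, k_4) = 0x4DEB8A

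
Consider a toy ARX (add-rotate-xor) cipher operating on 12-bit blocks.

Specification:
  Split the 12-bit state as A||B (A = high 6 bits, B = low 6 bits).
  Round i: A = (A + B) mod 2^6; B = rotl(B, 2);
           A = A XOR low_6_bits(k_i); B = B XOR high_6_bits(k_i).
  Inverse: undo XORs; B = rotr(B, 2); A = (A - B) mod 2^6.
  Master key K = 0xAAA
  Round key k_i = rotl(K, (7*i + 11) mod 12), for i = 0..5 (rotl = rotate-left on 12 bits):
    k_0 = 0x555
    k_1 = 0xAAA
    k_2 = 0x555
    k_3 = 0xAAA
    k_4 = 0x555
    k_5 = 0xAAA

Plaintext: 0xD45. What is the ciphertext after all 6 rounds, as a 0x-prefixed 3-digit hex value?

s_0 = plaintext = 0xD45
s_1 = Round(s_0, k_0) = 0xBC1
s_2 = Round(s_1, k_1) = 0x6AE
s_3 = Round(s_2, k_2) = 0x76F
s_4 = Round(s_3, k_3) = 0x994
s_5 = Round(s_4, k_4) = 0xBC4
s_6 = Round(s_5, k_5) = 0x67A

0x67A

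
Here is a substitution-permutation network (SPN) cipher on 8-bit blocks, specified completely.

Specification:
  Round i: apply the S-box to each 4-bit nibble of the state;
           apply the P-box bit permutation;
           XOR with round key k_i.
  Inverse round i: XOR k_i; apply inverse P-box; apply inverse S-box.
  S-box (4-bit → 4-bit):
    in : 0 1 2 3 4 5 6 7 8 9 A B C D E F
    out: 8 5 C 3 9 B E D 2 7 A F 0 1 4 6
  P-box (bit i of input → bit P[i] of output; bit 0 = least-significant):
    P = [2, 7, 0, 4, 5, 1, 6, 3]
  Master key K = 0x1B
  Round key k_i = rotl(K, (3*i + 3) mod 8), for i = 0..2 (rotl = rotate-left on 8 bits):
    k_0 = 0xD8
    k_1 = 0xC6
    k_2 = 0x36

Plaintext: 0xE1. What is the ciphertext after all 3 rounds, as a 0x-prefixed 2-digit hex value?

0x2C

s_0 = plaintext = 0xE1
s_1 = Round(s_0, k_0) = 0x9D
s_2 = Round(s_1, k_1) = 0xA0
s_3 = Round(s_2, k_2) = 0x2C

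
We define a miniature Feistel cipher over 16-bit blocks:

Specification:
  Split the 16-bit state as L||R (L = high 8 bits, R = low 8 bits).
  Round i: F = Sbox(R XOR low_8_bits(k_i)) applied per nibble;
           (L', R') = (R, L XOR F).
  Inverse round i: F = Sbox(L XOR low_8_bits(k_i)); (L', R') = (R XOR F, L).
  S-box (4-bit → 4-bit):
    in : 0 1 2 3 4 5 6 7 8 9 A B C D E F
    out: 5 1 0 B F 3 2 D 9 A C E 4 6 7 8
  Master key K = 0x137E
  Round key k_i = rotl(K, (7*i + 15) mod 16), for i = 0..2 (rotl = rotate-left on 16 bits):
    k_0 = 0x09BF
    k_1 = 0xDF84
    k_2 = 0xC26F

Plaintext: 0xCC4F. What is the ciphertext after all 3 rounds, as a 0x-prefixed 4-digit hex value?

0x096B

s_0 = plaintext = 0xCC4F
s_1 = Round(s_0, k_0) = 0x4F49
s_2 = Round(s_1, k_1) = 0x4909
s_3 = Round(s_2, k_2) = 0x096B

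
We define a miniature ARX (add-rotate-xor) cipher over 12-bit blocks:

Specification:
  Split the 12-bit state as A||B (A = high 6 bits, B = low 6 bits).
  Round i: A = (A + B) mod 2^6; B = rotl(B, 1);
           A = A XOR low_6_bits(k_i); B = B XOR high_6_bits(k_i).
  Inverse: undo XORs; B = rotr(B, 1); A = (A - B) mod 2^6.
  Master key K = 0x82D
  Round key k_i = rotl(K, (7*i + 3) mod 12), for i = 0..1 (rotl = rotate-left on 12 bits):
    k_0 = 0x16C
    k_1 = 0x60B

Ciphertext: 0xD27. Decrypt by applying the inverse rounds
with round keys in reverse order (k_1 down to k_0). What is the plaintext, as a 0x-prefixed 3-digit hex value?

s_0 = ciphertext = 0xD27
s_1 = InvRound(s_0, k_1) = 0x03F
s_2 = InvRound(s_1, k_0) = 0x3DD

0x3DD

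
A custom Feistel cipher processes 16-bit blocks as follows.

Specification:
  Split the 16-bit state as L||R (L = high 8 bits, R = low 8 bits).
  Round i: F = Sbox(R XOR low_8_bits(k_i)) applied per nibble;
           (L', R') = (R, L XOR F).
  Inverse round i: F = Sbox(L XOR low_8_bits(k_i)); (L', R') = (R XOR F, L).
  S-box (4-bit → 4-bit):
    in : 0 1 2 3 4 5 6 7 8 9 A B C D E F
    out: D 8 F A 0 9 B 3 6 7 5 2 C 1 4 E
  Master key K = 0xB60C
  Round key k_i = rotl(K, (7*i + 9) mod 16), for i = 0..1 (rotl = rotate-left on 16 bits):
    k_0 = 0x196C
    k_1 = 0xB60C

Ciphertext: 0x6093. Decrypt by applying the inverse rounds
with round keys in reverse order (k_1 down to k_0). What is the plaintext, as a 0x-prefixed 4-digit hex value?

0x6A2F

s_0 = ciphertext = 0x6093
s_1 = InvRound(s_0, k_1) = 0x2F60
s_2 = InvRound(s_1, k_0) = 0x6A2F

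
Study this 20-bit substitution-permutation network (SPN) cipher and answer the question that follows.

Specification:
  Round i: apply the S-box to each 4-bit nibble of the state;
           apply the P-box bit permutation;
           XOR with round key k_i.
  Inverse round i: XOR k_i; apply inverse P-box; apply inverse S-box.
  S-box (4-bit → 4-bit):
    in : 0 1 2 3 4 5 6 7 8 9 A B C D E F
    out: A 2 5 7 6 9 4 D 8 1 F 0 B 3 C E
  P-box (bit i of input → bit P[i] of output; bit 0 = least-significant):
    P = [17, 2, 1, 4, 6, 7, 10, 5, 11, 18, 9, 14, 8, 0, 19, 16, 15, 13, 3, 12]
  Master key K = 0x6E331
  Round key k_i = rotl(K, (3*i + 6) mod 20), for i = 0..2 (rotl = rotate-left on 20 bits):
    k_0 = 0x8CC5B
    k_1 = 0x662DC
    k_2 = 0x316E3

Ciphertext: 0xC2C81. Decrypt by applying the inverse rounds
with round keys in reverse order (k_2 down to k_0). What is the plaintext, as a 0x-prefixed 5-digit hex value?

0xE2529

s_0 = ciphertext = 0xC2C81
s_1 = InvRound(s_0, k_2) = 0x0E352
s_2 = InvRound(s_1, k_1) = 0x29113
s_3 = InvRound(s_2, k_0) = 0xE2529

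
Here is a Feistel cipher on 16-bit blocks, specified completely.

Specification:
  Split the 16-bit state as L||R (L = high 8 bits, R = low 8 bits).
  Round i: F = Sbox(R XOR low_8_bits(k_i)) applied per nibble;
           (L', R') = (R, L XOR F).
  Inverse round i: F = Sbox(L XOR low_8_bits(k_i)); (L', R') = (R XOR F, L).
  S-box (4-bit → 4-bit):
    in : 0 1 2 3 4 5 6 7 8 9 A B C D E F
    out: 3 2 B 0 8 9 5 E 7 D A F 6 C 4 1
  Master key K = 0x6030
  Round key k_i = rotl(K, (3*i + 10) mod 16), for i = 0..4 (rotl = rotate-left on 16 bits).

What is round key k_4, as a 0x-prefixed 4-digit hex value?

0x0C18

K = 0x6030
k_0 = rotl(K, (3*0+10) mod 16) = rotl(K, 10) = 0xC180
k_1 = rotl(K, (3*1+10) mod 16) = rotl(K, 13) = 0x0C06
k_2 = rotl(K, (3*2+10) mod 16) = rotl(K, 0) = 0x6030
k_3 = rotl(K, (3*3+10) mod 16) = rotl(K, 3) = 0x0183
k_4 = rotl(K, (3*4+10) mod 16) = rotl(K, 6) = 0x0C18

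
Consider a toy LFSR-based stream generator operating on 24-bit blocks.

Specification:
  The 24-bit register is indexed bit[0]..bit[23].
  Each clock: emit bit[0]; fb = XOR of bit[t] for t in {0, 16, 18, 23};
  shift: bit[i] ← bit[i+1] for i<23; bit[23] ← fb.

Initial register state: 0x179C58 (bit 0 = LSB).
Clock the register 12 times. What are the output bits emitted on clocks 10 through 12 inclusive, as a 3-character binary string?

reg_0 = 0x179C58
clock 1: out=0, reg = 0x0BCE2C
clock 2: out=0, reg = 0x85E716
clock 3: out=0, reg = 0xC2F38B
clock 4: out=1, reg = 0x6179C5
clock 5: out=1, reg = 0x30BCE2
clock 6: out=0, reg = 0x185E71
clock 7: out=1, reg = 0x8C2F38
clock 8: out=0, reg = 0x46179C
clock 9: out=0, reg = 0xA30BCE
clock 10: out=0, reg = 0x5185E7
clock 11: out=1, reg = 0x28C2F3
clock 12: out=1, reg = 0x946179

011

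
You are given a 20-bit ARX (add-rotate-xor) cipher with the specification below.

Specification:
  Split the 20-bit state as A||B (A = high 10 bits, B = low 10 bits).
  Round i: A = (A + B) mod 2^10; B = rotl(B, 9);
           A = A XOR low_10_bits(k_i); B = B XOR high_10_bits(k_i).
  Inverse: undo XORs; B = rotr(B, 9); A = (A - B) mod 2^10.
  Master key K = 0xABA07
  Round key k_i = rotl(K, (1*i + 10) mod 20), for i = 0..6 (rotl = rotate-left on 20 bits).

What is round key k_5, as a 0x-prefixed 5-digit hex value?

0x3D5D0

K = 0xABA07
k_0 = rotl(K, (1*0+10) mod 20) = rotl(K, 10) = 0x81EAE
k_1 = rotl(K, (1*1+10) mod 20) = rotl(K, 11) = 0x03D5D
k_2 = rotl(K, (1*2+10) mod 20) = rotl(K, 12) = 0x07ABA
k_3 = rotl(K, (1*3+10) mod 20) = rotl(K, 13) = 0x0F574
k_4 = rotl(K, (1*4+10) mod 20) = rotl(K, 14) = 0x1EAE8
k_5 = rotl(K, (1*5+10) mod 20) = rotl(K, 15) = 0x3D5D0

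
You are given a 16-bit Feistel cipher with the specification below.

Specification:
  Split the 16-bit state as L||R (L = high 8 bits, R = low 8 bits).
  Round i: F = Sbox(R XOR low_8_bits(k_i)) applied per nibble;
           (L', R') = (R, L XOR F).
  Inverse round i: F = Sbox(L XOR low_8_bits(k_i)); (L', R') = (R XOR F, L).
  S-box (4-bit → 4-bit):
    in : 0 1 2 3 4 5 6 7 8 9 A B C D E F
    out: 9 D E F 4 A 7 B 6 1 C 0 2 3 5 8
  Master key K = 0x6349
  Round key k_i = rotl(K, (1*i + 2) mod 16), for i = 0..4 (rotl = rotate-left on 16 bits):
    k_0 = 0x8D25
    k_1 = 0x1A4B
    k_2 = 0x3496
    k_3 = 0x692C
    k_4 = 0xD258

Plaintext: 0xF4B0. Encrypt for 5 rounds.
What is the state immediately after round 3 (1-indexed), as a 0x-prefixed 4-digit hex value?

s_0 = plaintext = 0xF4B0
s_1 = Round(s_0, k_0) = 0xB0EE
s_2 = Round(s_1, k_1) = 0xEE7A
s_3 = Round(s_2, k_2) = 0x7ABC
s_4 = Round(s_3, k_3) = 0xBC63
s_5 = Round(s_4, k_4) = 0x634C

0x7ABC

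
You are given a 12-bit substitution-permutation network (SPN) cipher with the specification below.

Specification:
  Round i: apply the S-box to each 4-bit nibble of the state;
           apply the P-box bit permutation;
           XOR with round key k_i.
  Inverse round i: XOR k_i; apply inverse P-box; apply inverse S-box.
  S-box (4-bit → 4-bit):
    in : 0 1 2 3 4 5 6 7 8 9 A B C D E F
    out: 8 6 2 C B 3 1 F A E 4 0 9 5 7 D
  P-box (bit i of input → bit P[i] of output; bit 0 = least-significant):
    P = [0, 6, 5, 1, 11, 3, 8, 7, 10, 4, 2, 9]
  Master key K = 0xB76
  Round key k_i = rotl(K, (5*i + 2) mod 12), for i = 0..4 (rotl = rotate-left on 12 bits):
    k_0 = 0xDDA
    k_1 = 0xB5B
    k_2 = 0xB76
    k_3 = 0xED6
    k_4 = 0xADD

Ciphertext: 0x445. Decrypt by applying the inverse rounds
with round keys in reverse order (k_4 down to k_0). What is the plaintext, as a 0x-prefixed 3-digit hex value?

s_0 = ciphertext = 0x445
s_1 = InvRound(s_0, k_4) = 0x44B
s_2 = InvRound(s_1, k_3) = 0x946
s_3 = InvRound(s_2, k_2) = 0x8BA
s_4 = InvRound(s_3, k_1) = 0x03E
s_5 = InvRound(s_4, k_0) = 0xDF1

0xDF1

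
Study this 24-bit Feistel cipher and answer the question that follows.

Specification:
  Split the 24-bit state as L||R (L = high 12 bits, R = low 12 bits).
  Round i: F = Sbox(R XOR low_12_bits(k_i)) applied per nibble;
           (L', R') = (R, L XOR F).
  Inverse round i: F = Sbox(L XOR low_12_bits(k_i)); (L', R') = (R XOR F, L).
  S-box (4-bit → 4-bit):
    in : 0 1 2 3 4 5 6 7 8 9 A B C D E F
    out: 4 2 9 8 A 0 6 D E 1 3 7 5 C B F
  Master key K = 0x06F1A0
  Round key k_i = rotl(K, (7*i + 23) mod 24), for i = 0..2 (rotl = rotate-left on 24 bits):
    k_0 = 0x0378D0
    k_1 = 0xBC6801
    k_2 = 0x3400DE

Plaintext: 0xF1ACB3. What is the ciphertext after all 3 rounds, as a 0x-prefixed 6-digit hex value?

0x06B102

s_0 = plaintext = 0xF1ACB3
s_1 = Round(s_0, k_0) = 0xCB3572
s_2 = Round(s_1, k_1) = 0x57206B
s_3 = Round(s_2, k_2) = 0x06B102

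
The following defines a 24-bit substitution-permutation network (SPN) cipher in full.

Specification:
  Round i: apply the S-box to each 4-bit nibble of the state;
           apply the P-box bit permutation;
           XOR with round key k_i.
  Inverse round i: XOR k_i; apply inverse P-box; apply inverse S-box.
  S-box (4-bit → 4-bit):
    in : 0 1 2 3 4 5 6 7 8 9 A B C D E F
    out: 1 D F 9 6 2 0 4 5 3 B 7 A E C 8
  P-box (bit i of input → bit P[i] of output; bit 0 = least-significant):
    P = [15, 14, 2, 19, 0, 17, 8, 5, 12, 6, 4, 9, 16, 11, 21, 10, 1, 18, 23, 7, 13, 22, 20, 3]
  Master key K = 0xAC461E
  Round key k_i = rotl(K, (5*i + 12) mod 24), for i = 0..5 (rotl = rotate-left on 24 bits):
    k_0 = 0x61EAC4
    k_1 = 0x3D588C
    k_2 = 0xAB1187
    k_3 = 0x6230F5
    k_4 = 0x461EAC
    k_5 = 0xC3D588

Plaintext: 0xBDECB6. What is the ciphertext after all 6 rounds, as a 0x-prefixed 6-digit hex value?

0x162A2A

s_0 = plaintext = 0xBDECB6
s_1 = Round(s_0, k_0) = 0x97CD05
s_2 = Round(s_1, k_1) = 0xFD36DD
s_3 = Round(s_2, k_2) = 0x24542B
s_4 = Round(s_3, k_3) = 0xB4D988
s_5 = Round(s_4, k_4) = 0xB2A3E9
s_6 = Round(s_5, k_5) = 0x162A2A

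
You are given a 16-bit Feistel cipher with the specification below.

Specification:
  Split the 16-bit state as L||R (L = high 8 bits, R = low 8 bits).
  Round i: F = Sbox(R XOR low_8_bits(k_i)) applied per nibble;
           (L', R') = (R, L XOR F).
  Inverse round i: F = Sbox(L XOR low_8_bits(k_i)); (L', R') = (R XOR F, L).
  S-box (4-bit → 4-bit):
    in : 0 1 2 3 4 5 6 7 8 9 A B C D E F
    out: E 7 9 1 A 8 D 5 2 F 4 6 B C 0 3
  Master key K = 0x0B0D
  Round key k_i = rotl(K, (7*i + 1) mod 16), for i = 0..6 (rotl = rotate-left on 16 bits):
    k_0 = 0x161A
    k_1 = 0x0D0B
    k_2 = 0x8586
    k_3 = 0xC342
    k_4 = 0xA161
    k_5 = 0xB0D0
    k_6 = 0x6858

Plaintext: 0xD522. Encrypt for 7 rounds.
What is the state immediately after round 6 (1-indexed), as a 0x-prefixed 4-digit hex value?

0x0C6F

s_0 = plaintext = 0xD522
s_1 = Round(s_0, k_0) = 0x22C7
s_2 = Round(s_1, k_1) = 0xC799
s_3 = Round(s_2, k_2) = 0x99B4
s_4 = Round(s_3, k_3) = 0xB4A4
s_5 = Round(s_4, k_4) = 0xA40C
s_6 = Round(s_5, k_5) = 0x0C6F
s_7 = Round(s_6, k_6) = 0x6F19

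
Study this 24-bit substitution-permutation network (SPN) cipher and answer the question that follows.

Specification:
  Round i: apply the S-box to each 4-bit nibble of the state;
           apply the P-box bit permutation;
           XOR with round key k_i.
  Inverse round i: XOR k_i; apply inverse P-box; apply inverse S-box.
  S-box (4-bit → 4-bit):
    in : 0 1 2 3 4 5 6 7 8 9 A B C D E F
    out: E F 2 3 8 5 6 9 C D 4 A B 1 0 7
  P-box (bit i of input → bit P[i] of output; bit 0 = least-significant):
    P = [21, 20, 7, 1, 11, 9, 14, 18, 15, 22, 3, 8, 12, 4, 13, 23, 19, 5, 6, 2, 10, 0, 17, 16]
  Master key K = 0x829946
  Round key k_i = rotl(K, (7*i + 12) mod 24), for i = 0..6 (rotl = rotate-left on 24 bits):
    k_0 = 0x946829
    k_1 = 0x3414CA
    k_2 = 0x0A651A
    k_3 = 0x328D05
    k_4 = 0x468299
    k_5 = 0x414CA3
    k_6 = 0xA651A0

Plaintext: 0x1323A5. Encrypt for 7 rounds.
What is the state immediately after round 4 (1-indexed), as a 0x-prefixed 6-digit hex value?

s_0 = plaintext = 0x1323A5
s_1 = Round(s_0, k_0) = 0xFFAC98
s_2 = Round(s_1, k_1) = 0x7AF929
s_3 = Round(s_2, k_2) = 0x2BD2C0
s_4 = Round(s_3, k_3) = 0x6697A2
s_5 = Round(s_4, k_4) = 0xD473F8
s_6 = Round(s_5, k_5) = 0x819225
s_7 = Round(s_6, k_6) = 0x4D6344

0x6697A2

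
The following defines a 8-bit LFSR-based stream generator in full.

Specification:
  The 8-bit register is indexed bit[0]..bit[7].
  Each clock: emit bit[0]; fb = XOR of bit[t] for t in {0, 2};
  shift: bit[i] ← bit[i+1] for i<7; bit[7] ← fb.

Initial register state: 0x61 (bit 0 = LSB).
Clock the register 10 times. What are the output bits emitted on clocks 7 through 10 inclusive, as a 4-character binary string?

reg_0 = 0x61
clock 1: out=1, reg = 0xB0
clock 2: out=0, reg = 0x58
clock 3: out=0, reg = 0x2C
clock 4: out=0, reg = 0x96
clock 5: out=0, reg = 0xCB
clock 6: out=1, reg = 0xE5
clock 7: out=1, reg = 0x72
clock 8: out=0, reg = 0x39
clock 9: out=1, reg = 0x9C
clock 10: out=0, reg = 0xCE

1010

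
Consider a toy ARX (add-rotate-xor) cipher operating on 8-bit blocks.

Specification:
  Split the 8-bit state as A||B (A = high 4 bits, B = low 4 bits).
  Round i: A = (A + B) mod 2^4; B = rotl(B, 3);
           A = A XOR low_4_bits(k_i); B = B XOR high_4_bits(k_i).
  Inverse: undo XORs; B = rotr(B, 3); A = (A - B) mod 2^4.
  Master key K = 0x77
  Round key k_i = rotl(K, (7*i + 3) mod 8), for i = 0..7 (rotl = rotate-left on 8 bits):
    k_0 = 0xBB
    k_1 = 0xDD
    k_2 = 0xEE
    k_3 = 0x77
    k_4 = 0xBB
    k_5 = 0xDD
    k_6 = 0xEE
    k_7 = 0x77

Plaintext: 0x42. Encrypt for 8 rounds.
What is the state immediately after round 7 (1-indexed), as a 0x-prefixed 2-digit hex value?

0x9A

s_0 = plaintext = 0x42
s_1 = Round(s_0, k_0) = 0xDA
s_2 = Round(s_1, k_1) = 0xA8
s_3 = Round(s_2, k_2) = 0xCA
s_4 = Round(s_3, k_3) = 0x12
s_5 = Round(s_4, k_4) = 0x8A
s_6 = Round(s_5, k_5) = 0xF8
s_7 = Round(s_6, k_6) = 0x9A
s_8 = Round(s_7, k_7) = 0x42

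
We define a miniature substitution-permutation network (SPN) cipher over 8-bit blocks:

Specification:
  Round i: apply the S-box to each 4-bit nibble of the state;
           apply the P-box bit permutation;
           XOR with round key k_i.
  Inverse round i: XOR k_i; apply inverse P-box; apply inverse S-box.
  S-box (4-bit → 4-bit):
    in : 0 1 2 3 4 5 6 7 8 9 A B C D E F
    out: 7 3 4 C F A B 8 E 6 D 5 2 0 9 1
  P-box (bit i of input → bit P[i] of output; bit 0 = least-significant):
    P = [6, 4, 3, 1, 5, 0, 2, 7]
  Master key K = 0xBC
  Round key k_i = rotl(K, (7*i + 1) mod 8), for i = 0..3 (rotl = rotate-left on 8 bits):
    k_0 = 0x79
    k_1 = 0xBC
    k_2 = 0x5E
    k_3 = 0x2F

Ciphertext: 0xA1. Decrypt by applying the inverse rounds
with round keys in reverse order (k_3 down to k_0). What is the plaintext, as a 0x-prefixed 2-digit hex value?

0xB9

s_0 = ciphertext = 0xA1
s_1 = InvRound(s_0, k_3) = 0x33
s_2 = InvRound(s_1, k_2) = 0x0B
s_3 = InvRound(s_2, k_1) = 0x45
s_4 = InvRound(s_3, k_0) = 0xB9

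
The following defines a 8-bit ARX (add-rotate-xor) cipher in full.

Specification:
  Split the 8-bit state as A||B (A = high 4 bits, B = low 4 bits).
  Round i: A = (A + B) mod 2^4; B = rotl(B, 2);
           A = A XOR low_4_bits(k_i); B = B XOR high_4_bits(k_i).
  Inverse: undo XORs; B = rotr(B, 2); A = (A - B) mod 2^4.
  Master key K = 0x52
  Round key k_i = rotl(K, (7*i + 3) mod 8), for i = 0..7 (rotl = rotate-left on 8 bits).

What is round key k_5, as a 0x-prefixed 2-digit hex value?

0x94

K = 0x52
k_0 = rotl(K, (7*0+3) mod 8) = rotl(K, 3) = 0x92
k_1 = rotl(K, (7*1+3) mod 8) = rotl(K, 2) = 0x49
k_2 = rotl(K, (7*2+3) mod 8) = rotl(K, 1) = 0xA4
k_3 = rotl(K, (7*3+3) mod 8) = rotl(K, 0) = 0x52
k_4 = rotl(K, (7*4+3) mod 8) = rotl(K, 7) = 0x29
k_5 = rotl(K, (7*5+3) mod 8) = rotl(K, 6) = 0x94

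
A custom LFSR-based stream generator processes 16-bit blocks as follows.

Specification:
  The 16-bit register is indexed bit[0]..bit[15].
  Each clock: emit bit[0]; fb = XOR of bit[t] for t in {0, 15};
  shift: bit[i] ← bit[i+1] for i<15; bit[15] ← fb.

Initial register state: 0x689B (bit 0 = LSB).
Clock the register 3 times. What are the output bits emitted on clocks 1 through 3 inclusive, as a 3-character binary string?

110

reg_0 = 0x689B
clock 1: out=1, reg = 0xB44D
clock 2: out=1, reg = 0x5A26
clock 3: out=0, reg = 0x2D13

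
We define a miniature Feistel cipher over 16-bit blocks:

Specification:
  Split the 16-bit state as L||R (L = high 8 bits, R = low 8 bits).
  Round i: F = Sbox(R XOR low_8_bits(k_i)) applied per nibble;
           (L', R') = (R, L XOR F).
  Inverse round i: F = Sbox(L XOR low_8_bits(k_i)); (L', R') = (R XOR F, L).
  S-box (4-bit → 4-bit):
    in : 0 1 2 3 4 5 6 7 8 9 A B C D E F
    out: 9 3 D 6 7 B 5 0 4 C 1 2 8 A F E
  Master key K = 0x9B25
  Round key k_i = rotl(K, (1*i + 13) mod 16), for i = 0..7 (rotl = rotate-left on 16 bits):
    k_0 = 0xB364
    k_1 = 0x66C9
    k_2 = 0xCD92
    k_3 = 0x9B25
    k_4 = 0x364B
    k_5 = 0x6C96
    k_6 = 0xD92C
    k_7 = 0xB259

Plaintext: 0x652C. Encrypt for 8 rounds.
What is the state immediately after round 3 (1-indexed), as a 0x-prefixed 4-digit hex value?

s_0 = plaintext = 0x652C
s_1 = Round(s_0, k_0) = 0x2C11
s_2 = Round(s_1, k_1) = 0x1188
s_3 = Round(s_2, k_2) = 0x8820
s_4 = Round(s_3, k_3) = 0x2013
s_5 = Round(s_4, k_4) = 0x1394
s_6 = Round(s_5, k_5) = 0x948E
s_7 = Round(s_6, k_6) = 0x8E89
s_8 = Round(s_7, k_7) = 0x8927

0x8820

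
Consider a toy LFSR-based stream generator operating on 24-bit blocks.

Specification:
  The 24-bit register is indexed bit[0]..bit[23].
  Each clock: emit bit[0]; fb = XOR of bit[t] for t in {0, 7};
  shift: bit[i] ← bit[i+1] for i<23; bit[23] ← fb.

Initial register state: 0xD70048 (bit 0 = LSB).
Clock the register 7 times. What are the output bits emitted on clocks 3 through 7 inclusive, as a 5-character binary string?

reg_0 = 0xD70048
clock 1: out=0, reg = 0x6B8024
clock 2: out=0, reg = 0x35C012
clock 3: out=0, reg = 0x1AE009
clock 4: out=1, reg = 0x8D7004
clock 5: out=0, reg = 0x46B802
clock 6: out=0, reg = 0x235C01
clock 7: out=1, reg = 0x91AE00

01001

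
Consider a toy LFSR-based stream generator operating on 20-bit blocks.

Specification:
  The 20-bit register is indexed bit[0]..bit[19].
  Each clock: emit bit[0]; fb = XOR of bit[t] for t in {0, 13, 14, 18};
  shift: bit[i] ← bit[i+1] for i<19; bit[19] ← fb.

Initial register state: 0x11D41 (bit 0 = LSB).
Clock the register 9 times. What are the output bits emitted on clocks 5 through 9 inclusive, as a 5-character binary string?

reg_0 = 0x11D41
clock 1: out=1, reg = 0x88EA0
clock 2: out=0, reg = 0x44750
clock 3: out=0, reg = 0x223A8
clock 4: out=0, reg = 0x911D4
clock 5: out=0, reg = 0x488EA
clock 6: out=0, reg = 0xA4475
clock 7: out=1, reg = 0x5223A
clock 8: out=0, reg = 0x2911D
clock 9: out=1, reg = 0x9488E

00101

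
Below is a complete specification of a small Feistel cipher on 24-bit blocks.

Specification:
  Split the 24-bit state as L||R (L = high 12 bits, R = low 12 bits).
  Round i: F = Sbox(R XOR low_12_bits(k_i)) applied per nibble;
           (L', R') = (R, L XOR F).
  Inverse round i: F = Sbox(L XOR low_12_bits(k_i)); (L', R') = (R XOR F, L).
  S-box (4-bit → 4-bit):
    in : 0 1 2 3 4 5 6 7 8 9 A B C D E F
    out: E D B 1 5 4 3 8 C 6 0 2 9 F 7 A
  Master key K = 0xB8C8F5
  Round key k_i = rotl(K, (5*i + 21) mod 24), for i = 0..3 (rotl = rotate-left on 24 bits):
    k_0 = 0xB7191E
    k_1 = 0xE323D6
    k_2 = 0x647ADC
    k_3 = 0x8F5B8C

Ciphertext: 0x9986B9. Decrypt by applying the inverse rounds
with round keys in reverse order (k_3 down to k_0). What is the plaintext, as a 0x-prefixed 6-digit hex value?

0xBEF652

s_0 = ciphertext = 0x9986B9
s_1 = InvRound(s_0, k_3) = 0xD6C998
s_2 = InvRound(s_1, k_2) = 0x1B6D6C
s_3 = InvRound(s_2, k_1) = 0x6521B6
s_4 = InvRound(s_3, k_0) = 0xBEF652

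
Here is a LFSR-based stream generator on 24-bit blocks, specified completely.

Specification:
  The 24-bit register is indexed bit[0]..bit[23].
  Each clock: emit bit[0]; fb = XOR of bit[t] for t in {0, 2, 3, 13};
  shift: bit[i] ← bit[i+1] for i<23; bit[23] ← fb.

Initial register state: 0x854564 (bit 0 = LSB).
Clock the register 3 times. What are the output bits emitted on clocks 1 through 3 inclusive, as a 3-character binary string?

001

reg_0 = 0x854564
clock 1: out=0, reg = 0xC2A2B2
clock 2: out=0, reg = 0xE15159
clock 3: out=1, reg = 0x70A8AC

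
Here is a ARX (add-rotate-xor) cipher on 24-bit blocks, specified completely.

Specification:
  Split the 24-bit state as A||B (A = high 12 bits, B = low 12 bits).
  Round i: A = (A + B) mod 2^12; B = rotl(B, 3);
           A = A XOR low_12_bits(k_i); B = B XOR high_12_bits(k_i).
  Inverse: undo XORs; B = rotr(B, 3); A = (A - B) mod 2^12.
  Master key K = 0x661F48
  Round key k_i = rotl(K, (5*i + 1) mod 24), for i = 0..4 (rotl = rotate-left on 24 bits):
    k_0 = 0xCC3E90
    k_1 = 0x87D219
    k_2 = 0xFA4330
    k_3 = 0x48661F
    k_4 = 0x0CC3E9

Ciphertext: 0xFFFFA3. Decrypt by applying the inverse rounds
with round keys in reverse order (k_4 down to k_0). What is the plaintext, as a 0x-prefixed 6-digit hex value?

0xE68EB5

s_0 = ciphertext = 0xFFFFA3
s_1 = InvRound(s_0, k_4) = 0xC29FED
s_2 = InvRound(s_1, k_3) = 0x2C976D
s_3 = InvRound(s_2, k_2) = 0xEE0319
s_4 = InvRound(s_3, k_1) = 0x38D96C
s_5 = InvRound(s_4, k_0) = 0xE68EB5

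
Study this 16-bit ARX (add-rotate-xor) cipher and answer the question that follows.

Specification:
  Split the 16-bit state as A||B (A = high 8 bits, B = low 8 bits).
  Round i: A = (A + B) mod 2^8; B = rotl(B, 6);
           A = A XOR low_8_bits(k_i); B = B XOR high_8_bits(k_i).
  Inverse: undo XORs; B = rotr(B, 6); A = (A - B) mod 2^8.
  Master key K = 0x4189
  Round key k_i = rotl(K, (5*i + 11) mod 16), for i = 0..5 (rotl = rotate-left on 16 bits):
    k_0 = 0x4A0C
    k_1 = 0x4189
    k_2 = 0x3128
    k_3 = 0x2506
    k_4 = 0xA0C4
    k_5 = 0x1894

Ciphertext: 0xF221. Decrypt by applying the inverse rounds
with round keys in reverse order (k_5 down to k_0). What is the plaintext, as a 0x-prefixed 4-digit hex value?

s_0 = ciphertext = 0xF221
s_1 = InvRound(s_0, k_5) = 0x82E4
s_2 = InvRound(s_1, k_4) = 0x3511
s_3 = InvRound(s_2, k_3) = 0x63D0
s_4 = InvRound(s_3, k_2) = 0xC487
s_5 = InvRound(s_4, k_1) = 0x321B
s_6 = InvRound(s_5, k_0) = 0xF945

0xF945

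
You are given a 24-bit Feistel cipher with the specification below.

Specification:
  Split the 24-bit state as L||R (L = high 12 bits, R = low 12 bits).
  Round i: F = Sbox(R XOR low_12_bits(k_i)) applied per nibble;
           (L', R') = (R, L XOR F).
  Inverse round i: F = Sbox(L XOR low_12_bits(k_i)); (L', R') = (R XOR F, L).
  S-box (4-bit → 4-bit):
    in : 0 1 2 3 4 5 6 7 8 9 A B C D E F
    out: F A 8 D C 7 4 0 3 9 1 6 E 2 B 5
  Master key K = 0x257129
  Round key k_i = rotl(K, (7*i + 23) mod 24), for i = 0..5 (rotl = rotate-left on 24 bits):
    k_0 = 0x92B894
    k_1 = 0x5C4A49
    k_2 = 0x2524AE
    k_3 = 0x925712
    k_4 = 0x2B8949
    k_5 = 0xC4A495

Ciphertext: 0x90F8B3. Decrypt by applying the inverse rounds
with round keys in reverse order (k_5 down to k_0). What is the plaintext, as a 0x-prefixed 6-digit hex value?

s_0 = ciphertext = 0x90F8B3
s_1 = InvRound(s_0, k_5) = 0xA2290F
s_2 = InvRound(s_1, k_4) = 0x449A22
s_3 = InvRound(s_2, k_3) = 0x754449
s_4 = InvRound(s_3, k_2) = 0x918754
s_5 = InvRound(s_4, k_1) = 0xA2E918
s_6 = InvRound(s_5, k_0) = 0x179A2E

0x179A2E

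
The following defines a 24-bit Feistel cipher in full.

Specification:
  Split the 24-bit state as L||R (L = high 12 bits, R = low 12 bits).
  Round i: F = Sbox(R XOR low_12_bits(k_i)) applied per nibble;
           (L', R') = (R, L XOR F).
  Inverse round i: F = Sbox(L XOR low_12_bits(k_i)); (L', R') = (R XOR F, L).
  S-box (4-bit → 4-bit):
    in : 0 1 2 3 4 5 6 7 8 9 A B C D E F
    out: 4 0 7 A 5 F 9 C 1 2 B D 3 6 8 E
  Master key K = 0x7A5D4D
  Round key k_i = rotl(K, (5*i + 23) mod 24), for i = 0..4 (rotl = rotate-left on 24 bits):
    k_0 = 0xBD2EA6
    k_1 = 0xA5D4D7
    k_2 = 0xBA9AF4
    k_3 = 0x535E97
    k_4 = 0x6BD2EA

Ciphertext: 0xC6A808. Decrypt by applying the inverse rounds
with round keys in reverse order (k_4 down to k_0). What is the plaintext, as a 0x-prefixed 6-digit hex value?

s_0 = ciphertext = 0xC6A808
s_1 = InvRound(s_0, k_4) = 0x01CC6A
s_2 = InvRound(s_1, k_3) = 0x47701C
s_3 = InvRound(s_2, k_2) = 0x806477
s_4 = InvRound(s_3, k_1) = 0x717806
s_5 = InvRound(s_4, k_0) = 0xAD6717

0xAD6717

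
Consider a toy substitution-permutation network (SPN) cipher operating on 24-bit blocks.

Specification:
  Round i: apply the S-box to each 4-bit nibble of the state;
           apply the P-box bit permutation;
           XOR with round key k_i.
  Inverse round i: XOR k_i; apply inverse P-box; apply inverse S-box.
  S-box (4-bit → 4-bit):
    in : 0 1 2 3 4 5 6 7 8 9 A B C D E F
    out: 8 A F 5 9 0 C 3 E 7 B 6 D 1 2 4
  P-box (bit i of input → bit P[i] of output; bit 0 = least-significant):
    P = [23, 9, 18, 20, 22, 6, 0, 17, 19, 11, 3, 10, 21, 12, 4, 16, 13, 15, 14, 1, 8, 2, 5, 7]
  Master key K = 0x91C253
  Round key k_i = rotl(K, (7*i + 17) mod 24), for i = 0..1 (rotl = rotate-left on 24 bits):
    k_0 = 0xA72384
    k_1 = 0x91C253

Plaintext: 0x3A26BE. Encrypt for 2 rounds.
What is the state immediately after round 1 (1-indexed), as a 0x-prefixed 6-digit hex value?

s_0 = plaintext = 0x3A26BE
s_1 = Round(s_0, k_0) = 0x8694FF
s_2 = Round(s_1, k_1) = 0xBD96E4

0x8694FF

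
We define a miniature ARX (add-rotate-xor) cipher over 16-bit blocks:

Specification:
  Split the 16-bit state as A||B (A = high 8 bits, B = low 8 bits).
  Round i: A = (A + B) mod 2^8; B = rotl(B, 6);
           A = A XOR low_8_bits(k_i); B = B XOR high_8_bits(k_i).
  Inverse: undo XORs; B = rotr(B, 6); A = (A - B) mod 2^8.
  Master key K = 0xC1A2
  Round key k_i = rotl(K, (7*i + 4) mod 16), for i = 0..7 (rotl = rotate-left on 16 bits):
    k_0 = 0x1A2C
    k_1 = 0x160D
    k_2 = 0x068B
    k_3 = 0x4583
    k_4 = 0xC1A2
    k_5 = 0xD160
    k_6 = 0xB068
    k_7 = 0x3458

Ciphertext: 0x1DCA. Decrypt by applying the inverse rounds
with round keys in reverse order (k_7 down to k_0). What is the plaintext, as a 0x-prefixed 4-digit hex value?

0xBF05

s_0 = ciphertext = 0x1DCA
s_1 = InvRound(s_0, k_7) = 0x4AFB
s_2 = InvRound(s_1, k_6) = 0xF52D
s_3 = InvRound(s_2, k_5) = 0xA2F3
s_4 = InvRound(s_3, k_4) = 0x38C8
s_5 = InvRound(s_4, k_3) = 0x8536
s_6 = InvRound(s_5, k_2) = 0x4EC0
s_7 = InvRound(s_6, k_1) = 0xE85B
s_8 = InvRound(s_7, k_0) = 0xBF05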